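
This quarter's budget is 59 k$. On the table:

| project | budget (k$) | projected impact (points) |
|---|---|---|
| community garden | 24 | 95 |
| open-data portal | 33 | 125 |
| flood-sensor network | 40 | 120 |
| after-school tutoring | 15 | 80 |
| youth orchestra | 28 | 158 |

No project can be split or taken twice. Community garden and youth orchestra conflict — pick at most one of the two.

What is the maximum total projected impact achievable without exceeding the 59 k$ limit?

238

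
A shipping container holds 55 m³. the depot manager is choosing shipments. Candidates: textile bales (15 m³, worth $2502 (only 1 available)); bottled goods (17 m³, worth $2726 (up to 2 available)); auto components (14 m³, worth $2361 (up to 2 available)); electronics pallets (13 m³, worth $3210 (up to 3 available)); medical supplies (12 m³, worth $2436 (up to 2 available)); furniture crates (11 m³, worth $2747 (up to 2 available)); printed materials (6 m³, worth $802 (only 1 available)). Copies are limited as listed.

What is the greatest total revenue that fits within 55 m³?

12716

Ranking by ratio (revenue/m³): furniture crates 249.73, electronics pallets 246.92, medical supplies 203.00.
Best packing: 2×electronics pallets + 2×furniture crates + printed materials — 54 m³, 12716 total.
No other feasible combination exceeds 12716.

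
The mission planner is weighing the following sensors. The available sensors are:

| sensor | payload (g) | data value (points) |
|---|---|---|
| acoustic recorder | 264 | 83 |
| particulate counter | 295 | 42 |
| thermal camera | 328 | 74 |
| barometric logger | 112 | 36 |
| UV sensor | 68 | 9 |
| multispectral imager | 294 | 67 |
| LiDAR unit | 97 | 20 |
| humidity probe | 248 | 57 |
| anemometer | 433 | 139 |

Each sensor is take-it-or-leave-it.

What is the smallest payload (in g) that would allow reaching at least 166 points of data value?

Look for the lowest-payload combination reaching 166.
barometric logger + anemometer reaches 175 using 545 g.
No combination under 545 g hits 166.

545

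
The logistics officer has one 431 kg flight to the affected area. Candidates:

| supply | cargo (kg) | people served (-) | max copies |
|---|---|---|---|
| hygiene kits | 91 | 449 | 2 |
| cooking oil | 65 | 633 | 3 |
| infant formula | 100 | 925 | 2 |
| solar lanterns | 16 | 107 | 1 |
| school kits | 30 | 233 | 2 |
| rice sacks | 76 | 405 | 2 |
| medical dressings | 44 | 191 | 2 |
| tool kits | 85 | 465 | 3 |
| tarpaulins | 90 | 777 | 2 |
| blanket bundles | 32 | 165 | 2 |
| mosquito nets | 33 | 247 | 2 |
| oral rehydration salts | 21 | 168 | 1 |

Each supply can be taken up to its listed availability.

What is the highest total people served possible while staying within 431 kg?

3996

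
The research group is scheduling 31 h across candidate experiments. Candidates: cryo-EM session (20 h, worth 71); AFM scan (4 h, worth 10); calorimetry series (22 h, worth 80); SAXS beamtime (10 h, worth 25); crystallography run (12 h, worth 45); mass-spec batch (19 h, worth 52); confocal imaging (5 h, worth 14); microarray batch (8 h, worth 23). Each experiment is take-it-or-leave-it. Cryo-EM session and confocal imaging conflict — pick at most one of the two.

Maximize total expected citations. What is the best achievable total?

104

The ratio heuristic lands on AFM scan + crystallography run + confocal imaging + microarray batch (92) but leaves 2 h idle.
Replace crystallography run and microarray batch with calorimetry series: the trade gains 12 net, giving 104 at 31 h.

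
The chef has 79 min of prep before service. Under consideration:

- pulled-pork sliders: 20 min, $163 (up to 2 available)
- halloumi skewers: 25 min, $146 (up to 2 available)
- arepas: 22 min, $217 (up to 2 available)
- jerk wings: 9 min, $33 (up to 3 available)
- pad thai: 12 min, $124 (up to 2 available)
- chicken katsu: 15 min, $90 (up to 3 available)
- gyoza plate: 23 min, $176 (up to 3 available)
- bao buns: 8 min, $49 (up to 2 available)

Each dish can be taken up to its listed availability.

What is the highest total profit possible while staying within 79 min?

734

Taking the top-ratio dishes first gives 2×arepas + 2×pad thai + bao buns for 731 (76 min).
Replace pad thai and bao buns with gyoza plate: the trade gains 3 net, giving 734 at 79 min.
No other feasible combination exceeds 734.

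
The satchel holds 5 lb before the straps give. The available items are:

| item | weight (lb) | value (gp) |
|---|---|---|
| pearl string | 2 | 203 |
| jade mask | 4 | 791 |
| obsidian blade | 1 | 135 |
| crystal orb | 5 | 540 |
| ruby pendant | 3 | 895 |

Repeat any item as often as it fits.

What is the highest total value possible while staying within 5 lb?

1165

Taking 2×obsidian blade + ruby pendant: 5 lb used, 1165 in value.
Every other selection either busts 5 lb or fails to beat 1165.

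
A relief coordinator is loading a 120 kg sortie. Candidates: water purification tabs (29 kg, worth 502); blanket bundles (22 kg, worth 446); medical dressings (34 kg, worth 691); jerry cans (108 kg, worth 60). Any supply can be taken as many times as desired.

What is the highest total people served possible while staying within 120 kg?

2330

A density-first pass picks 3×medical dressings — 2073 at 102 kg.
Replace medical dressings with water purification tabs + blanket bundles: the trade gains 257 net, giving 2330 at 119 kg.
That's the maximum — no swap from here does better than 2330.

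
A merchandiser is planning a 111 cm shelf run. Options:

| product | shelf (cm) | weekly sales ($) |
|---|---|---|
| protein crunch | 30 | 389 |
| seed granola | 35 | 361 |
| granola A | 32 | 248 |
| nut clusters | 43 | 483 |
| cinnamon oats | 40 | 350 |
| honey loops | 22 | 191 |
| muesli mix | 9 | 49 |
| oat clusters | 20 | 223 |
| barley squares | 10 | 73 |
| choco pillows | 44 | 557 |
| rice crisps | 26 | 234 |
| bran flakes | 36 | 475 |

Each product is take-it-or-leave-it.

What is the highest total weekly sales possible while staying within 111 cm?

Taking protein crunch + choco pillows + bran flakes: 110 cm used, 1421 in weekly sales.
The closest alternative, protein crunch + nut clusters + bran flakes, reaches only 1347.

1421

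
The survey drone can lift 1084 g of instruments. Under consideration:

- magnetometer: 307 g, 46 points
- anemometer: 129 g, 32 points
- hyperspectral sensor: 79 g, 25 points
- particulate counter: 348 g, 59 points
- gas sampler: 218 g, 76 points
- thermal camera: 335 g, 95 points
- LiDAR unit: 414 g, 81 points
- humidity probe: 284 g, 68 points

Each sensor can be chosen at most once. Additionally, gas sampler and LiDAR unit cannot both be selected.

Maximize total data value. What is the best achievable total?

296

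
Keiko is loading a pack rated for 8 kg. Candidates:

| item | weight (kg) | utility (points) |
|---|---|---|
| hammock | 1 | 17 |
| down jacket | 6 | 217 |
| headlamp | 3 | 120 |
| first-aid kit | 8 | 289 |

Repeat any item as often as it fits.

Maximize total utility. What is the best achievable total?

289

Density check — headlamp 40.00, down jacket 36.17, first-aid kit 36.12 are the best per kg.
Greedy by ratio would take 2×hammock + 2×headlamp: 8 kg used, total 274.
Replace 2×hammock and 2×headlamp with first-aid kit: the trade gains 15 net, giving 289 at 8 kg.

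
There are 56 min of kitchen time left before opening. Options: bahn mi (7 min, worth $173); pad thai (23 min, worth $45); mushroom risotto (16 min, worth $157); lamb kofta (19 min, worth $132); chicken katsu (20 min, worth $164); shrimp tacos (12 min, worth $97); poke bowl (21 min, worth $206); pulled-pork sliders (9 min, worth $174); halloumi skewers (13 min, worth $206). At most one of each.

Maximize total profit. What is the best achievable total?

759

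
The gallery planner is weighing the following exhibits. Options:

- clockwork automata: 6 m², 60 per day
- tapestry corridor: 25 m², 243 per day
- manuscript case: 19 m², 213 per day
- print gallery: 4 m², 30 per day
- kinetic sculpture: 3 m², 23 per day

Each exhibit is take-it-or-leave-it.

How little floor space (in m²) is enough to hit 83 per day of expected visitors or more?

9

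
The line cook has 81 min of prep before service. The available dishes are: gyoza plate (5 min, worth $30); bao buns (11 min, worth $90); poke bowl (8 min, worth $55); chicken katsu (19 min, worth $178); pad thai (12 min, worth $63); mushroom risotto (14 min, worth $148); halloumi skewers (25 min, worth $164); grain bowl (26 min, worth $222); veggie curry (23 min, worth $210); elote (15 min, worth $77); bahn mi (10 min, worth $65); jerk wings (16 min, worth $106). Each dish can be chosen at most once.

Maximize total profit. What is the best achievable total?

711

Gyoza plate + bao buns + poke bowl + chicken katsu + mushroom risotto + veggie curry uses 80 of the 81 min and totals 711.
Nothing else within 81 min beats 711.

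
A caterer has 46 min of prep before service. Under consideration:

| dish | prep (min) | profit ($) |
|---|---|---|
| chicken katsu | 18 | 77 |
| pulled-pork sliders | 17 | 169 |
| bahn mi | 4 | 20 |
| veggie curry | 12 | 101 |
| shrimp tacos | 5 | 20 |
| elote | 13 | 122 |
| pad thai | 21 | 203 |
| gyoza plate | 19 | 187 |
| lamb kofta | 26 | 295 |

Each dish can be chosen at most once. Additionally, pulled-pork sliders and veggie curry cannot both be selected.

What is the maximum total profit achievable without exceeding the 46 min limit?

482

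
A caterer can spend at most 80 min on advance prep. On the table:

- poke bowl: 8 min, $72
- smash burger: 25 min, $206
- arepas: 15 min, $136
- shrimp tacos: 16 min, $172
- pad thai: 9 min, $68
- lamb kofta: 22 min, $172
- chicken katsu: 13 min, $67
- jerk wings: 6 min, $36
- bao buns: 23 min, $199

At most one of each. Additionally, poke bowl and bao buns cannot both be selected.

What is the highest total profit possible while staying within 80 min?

Best packing: smash burger + arepas + shrimp tacos + bao buns — 79 min, 713 total.
An exhaustive check of the 512 subsets confirms 713.

713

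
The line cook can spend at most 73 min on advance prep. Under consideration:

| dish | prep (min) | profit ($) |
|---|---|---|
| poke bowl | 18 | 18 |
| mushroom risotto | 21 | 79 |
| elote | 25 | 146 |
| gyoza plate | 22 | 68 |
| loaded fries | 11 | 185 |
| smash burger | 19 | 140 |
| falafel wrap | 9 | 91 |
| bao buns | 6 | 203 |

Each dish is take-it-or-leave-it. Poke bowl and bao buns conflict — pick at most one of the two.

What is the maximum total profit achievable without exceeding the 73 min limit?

Best packing: elote + loaded fries + smash burger + falafel wrap + bao buns — 70 min, 765 total.
Next best is mushroom risotto + elote + loaded fries + falafel wrap + bao buns at 704 (72 min) — short by 61.

765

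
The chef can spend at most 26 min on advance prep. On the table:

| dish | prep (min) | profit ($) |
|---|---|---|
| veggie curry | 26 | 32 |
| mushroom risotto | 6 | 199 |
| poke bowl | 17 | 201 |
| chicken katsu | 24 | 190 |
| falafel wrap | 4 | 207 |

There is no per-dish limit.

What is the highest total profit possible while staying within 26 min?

Ranking by ratio (profit/min): falafel wrap 51.75, mushroom risotto 33.17, poke bowl 11.82, chicken katsu 7.92.
The ratio ordering already packs tightly: 6×falafel wrap, 24 min, 1242.
That's the maximum — no swap from here does better than 1242.

1242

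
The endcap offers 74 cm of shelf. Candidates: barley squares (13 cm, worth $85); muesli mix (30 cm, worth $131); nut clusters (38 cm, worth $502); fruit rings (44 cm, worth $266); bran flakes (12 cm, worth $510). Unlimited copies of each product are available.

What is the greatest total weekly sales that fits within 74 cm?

Taking 6×bran flakes: 72 cm used, 3060 in weekly sales.
No other feasible combination exceeds 3060.

3060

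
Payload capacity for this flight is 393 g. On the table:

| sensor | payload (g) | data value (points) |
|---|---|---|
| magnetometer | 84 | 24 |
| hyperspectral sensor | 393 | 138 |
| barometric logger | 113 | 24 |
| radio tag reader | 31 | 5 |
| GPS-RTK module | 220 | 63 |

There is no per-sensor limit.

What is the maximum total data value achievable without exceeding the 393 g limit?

By data value per g: hyperspectral sensor 0.35, GPS-RTK module 0.29, magnetometer 0.29, barometric logger 0.21 lead.
Best packing: hyperspectral sensor — 393 g, 138 total.

138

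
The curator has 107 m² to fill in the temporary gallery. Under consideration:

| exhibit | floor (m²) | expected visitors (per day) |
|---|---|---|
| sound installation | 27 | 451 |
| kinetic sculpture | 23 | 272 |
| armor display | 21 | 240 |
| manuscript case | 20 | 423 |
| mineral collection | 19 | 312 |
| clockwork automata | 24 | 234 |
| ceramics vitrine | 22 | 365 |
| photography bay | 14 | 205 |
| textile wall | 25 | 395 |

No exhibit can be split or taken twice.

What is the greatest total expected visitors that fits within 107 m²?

1786

By expected visitors per m²: manuscript case 21.15, sound installation 16.70, ceramics vitrine 16.59 lead.
The ratio heuristic lands on sound installation + manuscript case + mineral collection + ceramics vitrine + photography bay (1756) but leaves 5 m² idle.
Replace ceramics vitrine with textile wall: the trade gains 30 net, giving 1786 at 105 m².
That's the maximum — no swap from here does better than 1786.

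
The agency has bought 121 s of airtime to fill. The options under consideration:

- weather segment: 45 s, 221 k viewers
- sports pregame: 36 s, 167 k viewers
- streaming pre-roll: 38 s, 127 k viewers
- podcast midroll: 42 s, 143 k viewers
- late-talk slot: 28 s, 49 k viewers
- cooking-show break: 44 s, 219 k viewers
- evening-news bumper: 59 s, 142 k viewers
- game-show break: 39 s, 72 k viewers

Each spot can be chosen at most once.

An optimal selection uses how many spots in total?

3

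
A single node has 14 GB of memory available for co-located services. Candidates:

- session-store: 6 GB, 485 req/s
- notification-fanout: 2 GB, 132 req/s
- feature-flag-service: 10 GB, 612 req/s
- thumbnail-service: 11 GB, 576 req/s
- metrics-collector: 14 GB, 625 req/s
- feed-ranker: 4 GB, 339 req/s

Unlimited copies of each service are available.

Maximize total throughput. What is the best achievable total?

Density check — feed-ranker 84.75, session-store 80.83, notification-fanout 66.00 are the best per GB.
A density-first pass picks notification-fanout + 3×feed-ranker — 1149 at 14 GB.
The 6 GB tied up in notification-fanout and feed-ranker is better spent on session-store — total rises to 1163 (14 GB).

1163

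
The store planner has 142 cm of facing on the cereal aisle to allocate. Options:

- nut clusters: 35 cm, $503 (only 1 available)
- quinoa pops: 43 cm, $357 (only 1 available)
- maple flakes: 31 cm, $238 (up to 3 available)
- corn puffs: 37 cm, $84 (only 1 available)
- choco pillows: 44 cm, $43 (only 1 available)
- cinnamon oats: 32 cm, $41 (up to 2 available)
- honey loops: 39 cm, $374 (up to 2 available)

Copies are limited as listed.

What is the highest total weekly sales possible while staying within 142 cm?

A density-first pass picks nut clusters + 2×honey loops — 1251 at 113 cm.
Dropping honey loops frees 39 cm; slotting in 2×maple flakes (62 cm) lifts the total to 1353 at 136 cm.
That's the maximum — no swap from here does better than 1353.

1353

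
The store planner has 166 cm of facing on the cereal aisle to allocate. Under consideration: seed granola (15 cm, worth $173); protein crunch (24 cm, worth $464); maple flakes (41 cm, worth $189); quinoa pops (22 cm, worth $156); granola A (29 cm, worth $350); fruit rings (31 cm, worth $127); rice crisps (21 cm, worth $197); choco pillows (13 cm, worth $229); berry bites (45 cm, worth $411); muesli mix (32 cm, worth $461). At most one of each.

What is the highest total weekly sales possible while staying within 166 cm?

2112

By weekly sales per cm: protein crunch 19.33, choco pillows 17.62, muesli mix 14.41 lead.
Taking the top-ratio products first gives seed granola + protein crunch + quinoa pops + granola A + rice crisps + choco pillows + muesli mix for 2030 (156 cm).
The 37 cm tied up in seed granola and quinoa pops is better spent on berry bites — total rises to 2112 (164 cm).
The spare 2 cm is too small for any remaining product, and no exchange beats 2112.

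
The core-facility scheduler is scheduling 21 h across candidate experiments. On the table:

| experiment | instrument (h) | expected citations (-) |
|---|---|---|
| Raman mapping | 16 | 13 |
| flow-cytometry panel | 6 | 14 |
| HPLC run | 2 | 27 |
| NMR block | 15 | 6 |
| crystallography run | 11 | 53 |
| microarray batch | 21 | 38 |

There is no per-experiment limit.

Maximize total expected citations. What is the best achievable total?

10×HPLC run uses 20 of the 21 h and totals 270.
Every other selection either busts 21 h or fails to beat 270.

270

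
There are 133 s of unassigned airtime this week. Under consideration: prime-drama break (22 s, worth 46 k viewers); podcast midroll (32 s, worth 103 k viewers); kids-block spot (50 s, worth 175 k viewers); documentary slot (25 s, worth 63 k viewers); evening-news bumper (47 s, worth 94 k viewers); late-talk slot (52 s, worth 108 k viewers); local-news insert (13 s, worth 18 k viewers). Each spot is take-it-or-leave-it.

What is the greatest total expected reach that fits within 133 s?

387

Ranking by ratio (expected reach/s): kids-block spot 3.50, podcast midroll 3.22, documentary slot 2.52, prime-drama break 2.09.
Taking prime-drama break + podcast midroll + kids-block spot + documentary slot: 129 s used, 387 in expected reach.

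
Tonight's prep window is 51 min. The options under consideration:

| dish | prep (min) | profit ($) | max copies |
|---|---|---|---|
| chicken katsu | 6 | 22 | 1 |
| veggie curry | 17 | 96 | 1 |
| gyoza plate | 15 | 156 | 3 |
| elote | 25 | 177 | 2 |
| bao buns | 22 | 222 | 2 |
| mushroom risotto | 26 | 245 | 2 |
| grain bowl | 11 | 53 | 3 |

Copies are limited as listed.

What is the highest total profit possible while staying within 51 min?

The ratio ordering already packs tightly: chicken katsu + 3×gyoza plate, 51 min, 490.
That's the maximum — no swap from here does better than 490.

490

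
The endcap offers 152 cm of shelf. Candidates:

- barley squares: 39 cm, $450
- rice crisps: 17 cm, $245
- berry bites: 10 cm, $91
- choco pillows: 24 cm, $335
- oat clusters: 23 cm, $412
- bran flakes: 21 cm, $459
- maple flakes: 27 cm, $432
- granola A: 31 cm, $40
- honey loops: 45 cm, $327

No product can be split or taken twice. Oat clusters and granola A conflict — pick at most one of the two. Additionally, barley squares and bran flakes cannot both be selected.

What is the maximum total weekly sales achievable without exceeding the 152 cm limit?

2056

Ranking by ratio (weekly sales/cm): bran flakes 21.86, oat clusters 17.91, maple flakes 16.00.
Best packing: berry bites + choco pillows + oat clusters + bran flakes + maple flakes + honey loops — 150 cm, 2056 total.
That's the maximum — no feasible swap from here does better than 2056.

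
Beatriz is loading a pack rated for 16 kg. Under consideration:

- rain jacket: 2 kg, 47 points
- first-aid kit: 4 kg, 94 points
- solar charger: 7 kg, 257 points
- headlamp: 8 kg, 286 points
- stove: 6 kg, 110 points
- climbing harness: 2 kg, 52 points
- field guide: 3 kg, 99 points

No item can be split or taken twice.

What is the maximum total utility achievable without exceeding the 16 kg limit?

Taking solar charger + headlamp: 15 kg used, 543 in utility.
Next best is first-aid kit + solar charger + climbing harness + field guide at 502 (16 kg) — short by 41.

543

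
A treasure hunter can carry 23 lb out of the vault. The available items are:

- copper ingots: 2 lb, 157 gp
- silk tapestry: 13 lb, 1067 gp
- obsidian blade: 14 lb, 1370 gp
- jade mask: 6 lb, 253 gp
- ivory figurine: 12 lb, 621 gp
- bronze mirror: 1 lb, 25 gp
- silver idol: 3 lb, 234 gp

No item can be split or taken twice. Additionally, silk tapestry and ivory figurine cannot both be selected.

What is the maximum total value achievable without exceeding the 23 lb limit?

A density-first pass picks copper ingots + obsidian blade + bronze mirror + silver idol — 1786 at 20 lb.
Dropping copper ingots and bronze mirror frees 3 lb; slotting in jade mask (6 lb) lifts the total to 1857 at 23 lb.
An exhaustive check of the 128 subsets confirms 1857.

1857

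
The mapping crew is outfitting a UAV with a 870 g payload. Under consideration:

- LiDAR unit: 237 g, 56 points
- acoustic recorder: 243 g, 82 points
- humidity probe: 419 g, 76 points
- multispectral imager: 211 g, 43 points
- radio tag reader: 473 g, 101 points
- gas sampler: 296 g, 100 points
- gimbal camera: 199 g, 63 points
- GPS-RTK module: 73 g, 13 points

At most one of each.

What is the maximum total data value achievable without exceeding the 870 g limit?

Density check — gas sampler 0.34, acoustic recorder 0.34, gimbal camera 0.32, LiDAR unit 0.24 are the best per g.
Taking acoustic recorder + gas sampler + gimbal camera + GPS-RTK module: 811 g used, 258 in data value.

258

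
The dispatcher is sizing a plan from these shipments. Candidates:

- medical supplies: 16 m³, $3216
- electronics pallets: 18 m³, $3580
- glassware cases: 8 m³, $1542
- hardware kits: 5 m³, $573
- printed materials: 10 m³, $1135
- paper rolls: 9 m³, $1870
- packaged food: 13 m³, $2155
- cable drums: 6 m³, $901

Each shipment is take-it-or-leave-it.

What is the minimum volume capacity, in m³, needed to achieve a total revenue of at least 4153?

Look for the lowest-volume combination reaching 4153.
electronics pallets + hardware kits: 4153 revenue at 23 m³.
No combination under 23 m³ hits 4153.

23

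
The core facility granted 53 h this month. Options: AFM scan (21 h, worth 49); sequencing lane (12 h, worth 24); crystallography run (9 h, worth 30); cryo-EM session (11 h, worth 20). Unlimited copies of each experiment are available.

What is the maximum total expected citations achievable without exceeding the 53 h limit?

150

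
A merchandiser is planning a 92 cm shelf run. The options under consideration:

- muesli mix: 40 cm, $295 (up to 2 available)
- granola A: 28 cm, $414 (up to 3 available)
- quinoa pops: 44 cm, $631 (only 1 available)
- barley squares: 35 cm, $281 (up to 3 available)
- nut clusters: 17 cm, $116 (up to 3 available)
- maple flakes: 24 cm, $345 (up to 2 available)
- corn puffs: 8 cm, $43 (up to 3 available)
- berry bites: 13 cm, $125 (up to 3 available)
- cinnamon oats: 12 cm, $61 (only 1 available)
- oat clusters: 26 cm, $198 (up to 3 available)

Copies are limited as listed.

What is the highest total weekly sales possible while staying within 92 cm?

1321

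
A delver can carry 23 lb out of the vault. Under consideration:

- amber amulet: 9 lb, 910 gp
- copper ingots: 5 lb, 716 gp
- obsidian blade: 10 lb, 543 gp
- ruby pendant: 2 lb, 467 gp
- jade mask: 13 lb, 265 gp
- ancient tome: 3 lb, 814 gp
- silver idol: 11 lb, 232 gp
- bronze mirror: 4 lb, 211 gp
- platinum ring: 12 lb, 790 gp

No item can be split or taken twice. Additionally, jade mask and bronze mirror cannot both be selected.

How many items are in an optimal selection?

5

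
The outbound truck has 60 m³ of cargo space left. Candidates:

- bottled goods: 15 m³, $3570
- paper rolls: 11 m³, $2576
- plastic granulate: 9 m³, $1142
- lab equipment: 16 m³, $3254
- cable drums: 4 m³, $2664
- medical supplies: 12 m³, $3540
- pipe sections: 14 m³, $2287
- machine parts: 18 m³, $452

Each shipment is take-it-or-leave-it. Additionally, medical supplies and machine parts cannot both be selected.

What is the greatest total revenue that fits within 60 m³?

15604

Best packing: bottled goods + paper rolls + lab equipment + cable drums + medical supplies — 58 m³, 15604 total.
Runner-up bottled goods + paper rolls + cable drums + medical supplies + pipe sections tops out at 14637.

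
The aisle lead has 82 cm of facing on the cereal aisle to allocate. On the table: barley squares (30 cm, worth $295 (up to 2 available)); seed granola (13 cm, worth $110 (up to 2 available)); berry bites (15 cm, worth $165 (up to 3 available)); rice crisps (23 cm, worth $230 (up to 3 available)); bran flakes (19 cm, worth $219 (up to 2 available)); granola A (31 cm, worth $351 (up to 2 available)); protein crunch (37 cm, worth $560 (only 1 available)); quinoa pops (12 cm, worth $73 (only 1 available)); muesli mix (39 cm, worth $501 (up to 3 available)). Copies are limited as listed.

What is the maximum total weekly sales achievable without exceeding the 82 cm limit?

Protein crunch + muesli mix uses 76 of the 82 cm and totals 1061.
The spare 6 cm is too small for any remaining product, and no exchange beats 1061.

1061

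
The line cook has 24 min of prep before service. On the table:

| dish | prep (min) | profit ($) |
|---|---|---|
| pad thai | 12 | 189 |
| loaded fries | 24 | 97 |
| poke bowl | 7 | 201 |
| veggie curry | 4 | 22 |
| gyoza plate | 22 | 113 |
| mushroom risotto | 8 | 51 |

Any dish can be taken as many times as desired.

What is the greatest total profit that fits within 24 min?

Best packing: 3×poke bowl — 21 min, 603 total.
The spare 3 min is too small for any remaining dish, and no exchange beats 603.

603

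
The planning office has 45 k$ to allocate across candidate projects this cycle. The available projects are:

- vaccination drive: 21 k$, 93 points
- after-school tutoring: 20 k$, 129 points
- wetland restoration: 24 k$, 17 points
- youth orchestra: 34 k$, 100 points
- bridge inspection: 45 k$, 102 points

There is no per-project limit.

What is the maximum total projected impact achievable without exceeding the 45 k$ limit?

Best packing: 2×after-school tutoring — 40 k$, 258 total.
No other feasible combination exceeds 258.

258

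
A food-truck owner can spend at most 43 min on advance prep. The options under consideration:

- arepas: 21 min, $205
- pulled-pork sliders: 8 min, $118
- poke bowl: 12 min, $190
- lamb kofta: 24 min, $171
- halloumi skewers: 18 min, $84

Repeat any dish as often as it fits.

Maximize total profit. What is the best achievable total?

Filling by ratio: 3×poke bowl for 570, with 7 min left unused.
Replace poke bowl with 2×pulled-pork sliders: the trade gains 46 net, giving 616 at 40 min.
The spare 3 min is too small for any remaining dish, and no exchange beats 616.

616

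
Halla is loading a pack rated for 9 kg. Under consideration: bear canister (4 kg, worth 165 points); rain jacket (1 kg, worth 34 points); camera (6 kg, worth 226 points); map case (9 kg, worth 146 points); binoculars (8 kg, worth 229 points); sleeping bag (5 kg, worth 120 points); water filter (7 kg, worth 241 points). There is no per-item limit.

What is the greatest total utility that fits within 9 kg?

364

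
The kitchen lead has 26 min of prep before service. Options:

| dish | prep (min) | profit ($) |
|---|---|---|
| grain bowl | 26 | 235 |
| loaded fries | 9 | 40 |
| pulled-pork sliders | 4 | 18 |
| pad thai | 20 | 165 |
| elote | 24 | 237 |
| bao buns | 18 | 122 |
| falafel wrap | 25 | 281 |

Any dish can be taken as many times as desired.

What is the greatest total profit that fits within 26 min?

Best packing: falafel wrap — 25 min, 281 total.

281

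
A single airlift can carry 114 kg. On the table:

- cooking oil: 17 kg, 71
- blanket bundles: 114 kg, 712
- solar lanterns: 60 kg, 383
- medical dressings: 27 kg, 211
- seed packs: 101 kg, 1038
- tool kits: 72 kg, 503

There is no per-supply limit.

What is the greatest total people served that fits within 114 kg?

1038

Best packing: seed packs — 101 kg, 1038 total.
The spare 13 kg is too small for any remaining supply, and no exchange beats 1038.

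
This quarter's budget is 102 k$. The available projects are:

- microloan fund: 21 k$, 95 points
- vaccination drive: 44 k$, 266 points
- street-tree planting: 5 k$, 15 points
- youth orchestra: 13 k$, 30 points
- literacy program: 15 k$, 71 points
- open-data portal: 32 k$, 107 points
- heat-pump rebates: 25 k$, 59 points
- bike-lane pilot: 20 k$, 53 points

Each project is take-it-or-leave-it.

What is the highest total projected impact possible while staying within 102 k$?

485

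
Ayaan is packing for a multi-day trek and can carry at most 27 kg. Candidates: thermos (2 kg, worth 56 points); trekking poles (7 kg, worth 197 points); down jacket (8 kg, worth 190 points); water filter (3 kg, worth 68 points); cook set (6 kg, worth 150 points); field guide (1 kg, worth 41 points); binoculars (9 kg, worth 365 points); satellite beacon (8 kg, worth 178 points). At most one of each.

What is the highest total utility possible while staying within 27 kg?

849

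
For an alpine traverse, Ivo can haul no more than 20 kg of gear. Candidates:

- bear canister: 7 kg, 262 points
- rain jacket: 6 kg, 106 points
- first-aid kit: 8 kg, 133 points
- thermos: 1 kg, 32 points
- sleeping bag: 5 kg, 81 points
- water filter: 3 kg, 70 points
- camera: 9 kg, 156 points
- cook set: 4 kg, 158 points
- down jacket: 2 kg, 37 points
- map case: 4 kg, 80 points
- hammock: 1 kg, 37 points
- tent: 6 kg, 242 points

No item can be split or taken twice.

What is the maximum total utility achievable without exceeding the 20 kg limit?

Greedy by ratio would take bear canister + thermos + cook set + hammock + tent: 19 kg used, total 731.
Replace thermos with down jacket: the trade gains 5 net, giving 736 at 20 kg.
An exhaustive check of the 4096 subsets confirms 736.

736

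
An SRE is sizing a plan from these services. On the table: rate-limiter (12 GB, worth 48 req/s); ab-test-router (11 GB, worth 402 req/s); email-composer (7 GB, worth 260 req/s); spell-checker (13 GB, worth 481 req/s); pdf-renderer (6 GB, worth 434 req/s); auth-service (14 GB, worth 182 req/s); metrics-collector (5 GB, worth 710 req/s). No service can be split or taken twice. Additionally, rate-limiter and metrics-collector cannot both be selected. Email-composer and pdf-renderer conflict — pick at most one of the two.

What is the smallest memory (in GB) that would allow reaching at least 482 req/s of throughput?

5

Minimise GB subject to total throughput ≥ 482.
metrics-collector reaches 710 using 5 GB.
Any bundle with less than 5 GB falls short of 482.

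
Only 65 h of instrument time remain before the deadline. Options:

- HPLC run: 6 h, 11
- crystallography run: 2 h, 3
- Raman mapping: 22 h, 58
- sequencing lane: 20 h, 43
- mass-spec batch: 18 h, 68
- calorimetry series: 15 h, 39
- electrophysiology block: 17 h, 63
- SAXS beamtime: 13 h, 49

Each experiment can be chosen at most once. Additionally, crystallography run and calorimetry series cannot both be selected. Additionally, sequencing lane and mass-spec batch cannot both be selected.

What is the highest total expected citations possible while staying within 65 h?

Taking mass-spec batch + calorimetry series + electrophysiology block + SAXS beamtime: 63 h used, 219 in expected citations.

219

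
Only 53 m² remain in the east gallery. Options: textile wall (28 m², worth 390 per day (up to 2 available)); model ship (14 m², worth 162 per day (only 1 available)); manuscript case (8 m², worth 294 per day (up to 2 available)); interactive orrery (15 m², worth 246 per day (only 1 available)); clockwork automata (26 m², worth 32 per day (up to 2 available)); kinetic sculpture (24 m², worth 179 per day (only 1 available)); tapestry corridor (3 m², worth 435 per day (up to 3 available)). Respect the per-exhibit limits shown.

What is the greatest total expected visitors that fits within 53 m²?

2283

The ratio heuristic lands on 2×manuscript case + interactive orrery + 3×tapestry corridor (2139) but leaves 13 m² idle.
Dropping interactive orrery frees 15 m²; slotting in textile wall (28 m²) lifts the total to 2283 at 53 m².
That's the maximum — no swap from here does better than 2283.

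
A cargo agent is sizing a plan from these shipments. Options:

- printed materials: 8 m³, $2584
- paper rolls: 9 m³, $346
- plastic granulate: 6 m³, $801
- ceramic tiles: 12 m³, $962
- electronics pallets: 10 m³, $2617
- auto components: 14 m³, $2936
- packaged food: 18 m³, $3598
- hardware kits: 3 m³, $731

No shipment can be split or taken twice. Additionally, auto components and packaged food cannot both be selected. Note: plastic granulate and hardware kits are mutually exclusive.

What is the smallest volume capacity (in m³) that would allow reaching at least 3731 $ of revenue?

18

Minimise m³ subject to total revenue ≥ 3731.
printed materials + electronics pallets reaches 5201 using 18 m³.
Any bundle with less than 18 m³ falls short of 3731.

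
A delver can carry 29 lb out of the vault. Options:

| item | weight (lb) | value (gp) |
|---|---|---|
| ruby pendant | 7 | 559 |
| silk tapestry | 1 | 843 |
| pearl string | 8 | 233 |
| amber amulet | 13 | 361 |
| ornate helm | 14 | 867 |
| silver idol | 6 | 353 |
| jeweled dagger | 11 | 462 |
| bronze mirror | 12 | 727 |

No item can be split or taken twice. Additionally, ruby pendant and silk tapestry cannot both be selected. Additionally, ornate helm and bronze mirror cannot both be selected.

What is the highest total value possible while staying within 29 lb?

2296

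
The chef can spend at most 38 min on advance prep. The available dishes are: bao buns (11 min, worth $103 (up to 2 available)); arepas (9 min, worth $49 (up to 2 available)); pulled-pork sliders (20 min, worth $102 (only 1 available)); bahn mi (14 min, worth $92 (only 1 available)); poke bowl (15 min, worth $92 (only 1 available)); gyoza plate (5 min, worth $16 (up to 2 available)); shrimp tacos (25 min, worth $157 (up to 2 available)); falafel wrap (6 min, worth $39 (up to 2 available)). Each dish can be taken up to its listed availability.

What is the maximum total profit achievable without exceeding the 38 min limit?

298

Ranking by ratio (profit/min): bao buns 9.36, bahn mi 6.57, falafel wrap 6.50, shrimp tacos 6.28.
Best packing: 2×bao buns + poke bowl — 37 min, 298 total.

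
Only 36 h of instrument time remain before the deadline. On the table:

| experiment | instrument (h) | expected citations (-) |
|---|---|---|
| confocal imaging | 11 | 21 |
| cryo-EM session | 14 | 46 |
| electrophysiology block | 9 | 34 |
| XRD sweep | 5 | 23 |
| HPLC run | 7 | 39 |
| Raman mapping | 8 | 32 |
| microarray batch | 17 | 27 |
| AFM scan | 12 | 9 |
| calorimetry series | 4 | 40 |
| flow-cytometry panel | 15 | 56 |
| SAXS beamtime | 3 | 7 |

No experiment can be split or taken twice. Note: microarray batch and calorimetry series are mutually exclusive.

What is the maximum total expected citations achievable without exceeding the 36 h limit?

The ratio ordering already packs tightly: electrophysiology block + XRD sweep + HPLC run + Raman mapping + calorimetry series + SAXS beamtime, 36 h, 175.

175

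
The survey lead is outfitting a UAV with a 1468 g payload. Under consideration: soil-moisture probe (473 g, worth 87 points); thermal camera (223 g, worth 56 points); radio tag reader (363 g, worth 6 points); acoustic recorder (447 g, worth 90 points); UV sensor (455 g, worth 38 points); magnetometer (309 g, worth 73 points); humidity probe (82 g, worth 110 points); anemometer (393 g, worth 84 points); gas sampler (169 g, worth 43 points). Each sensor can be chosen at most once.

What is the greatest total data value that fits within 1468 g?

Density check — humidity probe 1.34, gas sampler 0.25, thermal camera 0.25, magnetometer 0.24 are the best per g.
A density-first pass picks thermal camera + magnetometer + humidity probe + anemometer + gas sampler — 366 at 1176 g.
The 169 g tied up in gas sampler is better spent on acoustic recorder — total rises to 413 (1454 g).

413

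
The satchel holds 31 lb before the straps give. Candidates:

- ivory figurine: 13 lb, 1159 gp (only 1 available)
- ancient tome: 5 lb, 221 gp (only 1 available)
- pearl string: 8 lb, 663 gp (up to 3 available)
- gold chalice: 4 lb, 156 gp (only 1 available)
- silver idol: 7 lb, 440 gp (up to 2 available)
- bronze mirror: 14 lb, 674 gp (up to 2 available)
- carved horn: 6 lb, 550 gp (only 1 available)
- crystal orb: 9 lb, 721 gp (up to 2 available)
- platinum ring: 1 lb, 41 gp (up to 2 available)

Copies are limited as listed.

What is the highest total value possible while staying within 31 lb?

By value per lb: carved horn 91.67, ivory figurine 89.15, pearl string 82.88, crystal orb 80.11 lead.
Greedy by ratio would take ivory figurine + pearl string + carved horn + 2×platinum ring: 29 lb used, total 2454.
Dropping pearl string and carved horn and 2×platinum ring frees 16 lb; slotting in 2×crystal orb (18 lb) lifts the total to 2601 at 31 lb.
No other feasible combination exceeds 2601.

2601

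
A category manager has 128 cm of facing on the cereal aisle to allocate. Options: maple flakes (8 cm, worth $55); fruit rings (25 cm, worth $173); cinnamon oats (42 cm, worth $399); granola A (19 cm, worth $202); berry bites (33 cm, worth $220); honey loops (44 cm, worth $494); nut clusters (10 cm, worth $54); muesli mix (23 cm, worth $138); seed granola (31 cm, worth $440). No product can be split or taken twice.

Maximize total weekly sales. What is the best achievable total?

Ranking by ratio (weekly sales/cm): seed granola 14.19, honey loops 11.23, granola A 10.63.
Taking the top-ratio products first gives maple flakes + fruit rings + granola A + honey loops + seed granola for 1364 (127 cm).
Replace fruit rings and granola A with cinnamon oats: the trade gains 24 net, giving 1388 at 125 cm.
Next best is cinnamon oats + honey loops + nut clusters + seed granola at 1387 (127 cm) — short by 1.

1388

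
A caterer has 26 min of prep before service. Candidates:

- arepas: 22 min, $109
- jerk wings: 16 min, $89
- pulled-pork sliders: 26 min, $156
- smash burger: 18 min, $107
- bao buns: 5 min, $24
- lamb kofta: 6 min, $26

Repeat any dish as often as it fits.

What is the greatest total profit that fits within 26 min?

Best packing: pulled-pork sliders — 26 min, 156 total.
That's the maximum — no swap from here does better than 156.

156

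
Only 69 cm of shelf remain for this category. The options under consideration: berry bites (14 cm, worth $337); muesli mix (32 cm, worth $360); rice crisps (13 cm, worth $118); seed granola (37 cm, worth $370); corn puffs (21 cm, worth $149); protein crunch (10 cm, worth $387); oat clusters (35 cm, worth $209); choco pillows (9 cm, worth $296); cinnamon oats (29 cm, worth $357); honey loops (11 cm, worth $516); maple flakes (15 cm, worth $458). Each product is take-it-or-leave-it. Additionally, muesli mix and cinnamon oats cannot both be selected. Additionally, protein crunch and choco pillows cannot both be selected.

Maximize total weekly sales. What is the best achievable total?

1816

Best packing: berry bites + rice crisps + protein crunch + honey loops + maple flakes — 63 cm, 1816 total.
Nothing else feasible within 69 cm beats 1816.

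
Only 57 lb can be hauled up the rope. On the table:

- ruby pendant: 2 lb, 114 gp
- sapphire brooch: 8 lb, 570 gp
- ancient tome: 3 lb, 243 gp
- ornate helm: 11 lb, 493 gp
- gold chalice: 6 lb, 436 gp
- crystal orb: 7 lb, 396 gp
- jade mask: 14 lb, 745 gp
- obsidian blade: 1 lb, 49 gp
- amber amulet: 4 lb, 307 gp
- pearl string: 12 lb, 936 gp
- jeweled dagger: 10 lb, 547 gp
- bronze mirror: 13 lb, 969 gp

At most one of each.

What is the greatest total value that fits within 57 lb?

4057

Ranking by ratio (value/lb): ancient tome 81.00, pearl string 78.00, amber amulet 76.75.
Taking the top-ratio items first gives ruby pendant + sapphire brooch + ancient tome + gold chalice + crystal orb + obsidian blade + amber amulet + pearl string + bronze mirror for 4020 (56 lb).
Dropping ruby pendant and crystal orb frees 9 lb; slotting in jeweled dagger (10 lb) lifts the total to 4057 at 57 lb.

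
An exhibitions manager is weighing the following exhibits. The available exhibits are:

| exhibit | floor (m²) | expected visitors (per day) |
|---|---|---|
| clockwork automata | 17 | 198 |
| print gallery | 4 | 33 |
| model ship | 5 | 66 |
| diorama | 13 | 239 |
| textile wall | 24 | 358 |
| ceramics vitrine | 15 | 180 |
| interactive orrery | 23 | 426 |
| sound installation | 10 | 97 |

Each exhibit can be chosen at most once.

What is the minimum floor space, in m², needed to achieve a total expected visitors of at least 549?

36

Need the lightest bundle worth ≥ 549.
diorama + interactive orrery reaches 665 using 36 m².
Any bundle with less than 36 m² falls short of 549.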